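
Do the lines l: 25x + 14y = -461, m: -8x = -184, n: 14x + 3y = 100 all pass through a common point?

Yes

Intersecting l and m: solving the 2×2 system gives (x, y) = (23, -74).
Substitute into n: (14)(23) + (3)(-74) = 100.
This equals 100, so (23, -74) lies on all three lines and they are concurrent.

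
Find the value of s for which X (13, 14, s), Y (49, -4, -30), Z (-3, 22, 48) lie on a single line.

Collinearity requires XY × XZ = 0; each component is linear in s.
The x-component gives (26)s + (-624) = 0, so s = 24.
The remaining components then also vanish.

24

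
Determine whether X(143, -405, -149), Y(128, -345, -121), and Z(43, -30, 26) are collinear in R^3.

No

XY = (-15, 60, 28), XZ = (-100, 375, 175).
Comparing components 3 and 1: (28)(-100) − (-15)(175) = -175 ≠ 0, so XY and XZ are not parallel and the points are not collinear.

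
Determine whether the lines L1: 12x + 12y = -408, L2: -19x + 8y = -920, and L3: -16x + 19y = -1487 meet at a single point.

The three lines meet at one point iff the augmented coefficient matrix [aᵢ bᵢ cᵢ] has rank < 3, i.e. its determinant vanishes.
Here the determinant is -324.
Nonzero, so no common point exists.

No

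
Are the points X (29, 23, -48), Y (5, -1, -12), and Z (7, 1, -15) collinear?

Yes

XY = (-24, -24, 36), XZ = (-22, -22, 33).
XY × XZ = (0, 0, 0).
The cross product vanishes, so the three points are collinear.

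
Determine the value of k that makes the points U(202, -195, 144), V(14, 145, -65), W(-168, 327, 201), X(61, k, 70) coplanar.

34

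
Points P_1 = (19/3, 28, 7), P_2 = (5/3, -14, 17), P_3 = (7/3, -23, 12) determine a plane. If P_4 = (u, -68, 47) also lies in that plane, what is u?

-25/3

A normal to the plane is n = P_1P_2 × P_1P_3 = (300, -50/3, 70).
P_4 lies in the plane iff n · P_1P_4 = 0.
This gives (300)u + (2500) = 0, so u = -25/3.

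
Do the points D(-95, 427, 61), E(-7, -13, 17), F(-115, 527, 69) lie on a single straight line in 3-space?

No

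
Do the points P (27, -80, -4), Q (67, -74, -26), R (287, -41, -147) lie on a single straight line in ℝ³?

Yes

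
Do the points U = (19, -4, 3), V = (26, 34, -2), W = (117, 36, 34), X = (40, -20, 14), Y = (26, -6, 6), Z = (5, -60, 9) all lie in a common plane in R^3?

The plane through U, V, W has normal n = UV × UW = (1378, -707, -3444) and equation n·P = 18678.
Checking the remaining points: n·X = 21044, n·Y = 19406, n·Z = 18314.
Since n·X = 21044 ≠ 18678, X is off the plane and the points are not all coplanar.

No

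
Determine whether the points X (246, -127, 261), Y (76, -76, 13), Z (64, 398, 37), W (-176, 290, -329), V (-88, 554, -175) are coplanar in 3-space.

Yes

The plane through X, Y, Z has normal n = XY × XZ = (118776, 7056, -79968) and equation n·P = 7451136.
Checking the remaining points: n·W = 7451136, n·V = 7451136.
All equal 7451136, so all 5 points lie in one plane.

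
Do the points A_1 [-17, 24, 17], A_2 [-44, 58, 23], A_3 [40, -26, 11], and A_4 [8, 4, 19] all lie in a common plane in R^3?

No

The four points are coplanar iff the 3×3 determinant with rows A_1A_2, A_1A_3, A_1A_4 is zero.
Rows: (-27, 34, 6), (57, -50, -6), (25, -20, 2).
Expanding along the first row: (-27)(-220) − (34)(264) + (6)(110) = -2376.
Nonzero ⇒ not coplanar.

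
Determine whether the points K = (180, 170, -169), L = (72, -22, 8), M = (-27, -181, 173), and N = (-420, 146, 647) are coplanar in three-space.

The four points are coplanar iff the 3×3 determinant with rows KL, KM, KN is zero.
Rows: (-108, -192, 177), (-207, -351, 342), (-600, -24, 816).
Expanding along the first row: (-108)(-278208) − (-192)(36288) + (177)(-205632) = 616896.
Nonzero ⇒ not coplanar.

No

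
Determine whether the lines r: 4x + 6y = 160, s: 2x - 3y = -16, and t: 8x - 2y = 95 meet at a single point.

No

Intersecting r and s: solving the 2×2 system gives (x, y) = (16, 16).
Substitute into t: (8)(16) + (-2)(16) = 96.
But t requires 95 ≠ 96, so the three lines have no common point.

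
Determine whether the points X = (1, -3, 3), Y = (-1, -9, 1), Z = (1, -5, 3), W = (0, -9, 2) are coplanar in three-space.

A normal to the plane through X, Y, Z is n = XY × XZ = (-4, 0, 4).
The plane has equation n·P = 8. For W: n·W = 8.
Equal, so W lies in the plane and all four are coplanar.

Yes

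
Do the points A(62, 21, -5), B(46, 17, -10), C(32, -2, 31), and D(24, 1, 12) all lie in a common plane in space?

No

The four points are coplanar iff the 3×3 determinant with rows AB, AC, AD is zero.
Rows: (-16, -4, -5), (-30, -23, 36), (-38, -20, 17).
Expanding along the first row: (-16)(329) − (-4)(858) + (-5)(-274) = -462.
Nonzero ⇒ not coplanar.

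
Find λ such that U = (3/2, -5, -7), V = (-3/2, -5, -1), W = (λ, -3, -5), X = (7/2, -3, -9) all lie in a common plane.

3/2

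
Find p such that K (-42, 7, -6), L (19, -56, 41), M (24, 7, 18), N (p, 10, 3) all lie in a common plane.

The points are coplanar iff KL · (KM × KN) = 0.
Expanding, this is linear in p: (-1512)p + (-21168) = 0.
So p = -14.

-14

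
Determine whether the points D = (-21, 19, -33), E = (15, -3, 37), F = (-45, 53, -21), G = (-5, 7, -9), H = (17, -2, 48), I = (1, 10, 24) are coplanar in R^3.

No

The plane through D, E, F has normal n = DE × DF = (-2644, -2112, 696) and equation n·P = -7572.
Checking the remaining points: n·G = -7828, n·H = -7316, n·I = -7060.
Since n·G = -7828 ≠ -7572, G is off the plane and the points are not all coplanar.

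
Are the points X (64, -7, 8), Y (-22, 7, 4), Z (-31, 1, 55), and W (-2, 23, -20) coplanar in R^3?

No

The four points are coplanar iff the 3×3 determinant with rows XY, XZ, XW is zero.
Rows: (-86, 14, -4), (-95, 8, 47), (-66, 30, -28).
Expanding along the first row: (-86)(-1634) − (14)(5762) + (-4)(-2322) = 69144.
Nonzero ⇒ not coplanar.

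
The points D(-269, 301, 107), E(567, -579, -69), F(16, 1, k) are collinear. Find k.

47

Direction DE = (836, -880, -176). From the x-coordinate of F, the parameter along the line is τ = (16 − (-269))/836 = 15/44.
Then k = 107 + 15/44·(-176) = 47.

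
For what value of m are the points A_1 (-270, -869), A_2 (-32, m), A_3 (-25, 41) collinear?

15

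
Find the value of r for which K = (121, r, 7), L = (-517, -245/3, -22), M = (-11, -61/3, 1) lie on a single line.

-13/3

Direction LM = (506, 184/3, 23). From the x-coordinate of K, the parameter along the line is τ = (121 − (-517))/506 = 29/23.
Then r = (-245/3) + 29/23·(184/3) = -13/3.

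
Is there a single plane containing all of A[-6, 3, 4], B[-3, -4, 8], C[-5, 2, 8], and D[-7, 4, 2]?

The four points are coplanar iff the 3×3 determinant with rows AB, AC, AD is zero.
Rows: (3, -7, 4), (1, -1, 4), (-1, 1, -2).
Expanding along the first row: (3)(-2) − (-7)(2) + (4)(0) = 8.
Nonzero ⇒ not coplanar.

No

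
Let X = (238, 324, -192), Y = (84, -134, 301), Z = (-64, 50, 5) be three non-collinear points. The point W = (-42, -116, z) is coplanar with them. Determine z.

220

The plane through X, Y, Z has equation 44856x − 118548y − 96120z = -9278784.
Substituting W: (-96120)z + (11867616) = -9278784, so z = 220.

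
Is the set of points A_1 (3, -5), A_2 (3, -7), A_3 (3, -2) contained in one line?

Yes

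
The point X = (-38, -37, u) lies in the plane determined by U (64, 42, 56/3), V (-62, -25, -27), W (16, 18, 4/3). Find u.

-58/3

A normal to the plane is n = UV × UW = (196/3, 8, -192).
X lies in the plane iff n · UX = 0.
This gives (-192)u + (-3712) = 0, so u = -58/3.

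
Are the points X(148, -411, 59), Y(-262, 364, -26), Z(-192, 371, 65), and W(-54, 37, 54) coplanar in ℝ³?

The four points are coplanar iff the 3×3 determinant with rows XY, XZ, XW is zero.
Rows: (-410, 775, -85), (-340, 782, 6), (-202, 448, -5).
Expanding along the first row: (-410)(-6598) − (775)(2912) + (-85)(5644) = -31360.
Nonzero ⇒ not coplanar.

No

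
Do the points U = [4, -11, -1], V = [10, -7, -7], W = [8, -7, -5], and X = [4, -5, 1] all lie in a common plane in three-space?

With U as base: UV = (6, 4, -6), UW = (4, 4, -4), UX = (0, 6, 2).
UW × UX = (32, -8, 24).
UV · (UW × UX) = 16.
Since 16 ≠ 0, the four points are not coplanar.

No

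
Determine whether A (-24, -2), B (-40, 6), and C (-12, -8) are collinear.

Yes

AB = (-16, 8), AC = (12, -6).
Checking proportionality: AC = -3/4·AB, so the vectors are parallel and the points are collinear.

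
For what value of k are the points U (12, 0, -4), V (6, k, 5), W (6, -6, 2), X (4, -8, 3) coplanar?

The points are coplanar iff UV · (UW × UX) = 0.
Expanding, this is linear in k: (-6)k + (-36) = 0.
So k = -6.

-6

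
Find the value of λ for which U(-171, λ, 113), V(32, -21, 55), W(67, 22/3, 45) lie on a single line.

-556/3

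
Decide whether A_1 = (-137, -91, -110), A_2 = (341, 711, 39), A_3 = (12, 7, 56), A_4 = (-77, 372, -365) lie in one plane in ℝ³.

With A_1 as base: A_1A_2 = (478, 802, 149), A_1A_3 = (149, 98, 166), A_1A_4 = (60, 463, -255).
A_1A_3 × A_1A_4 = (-101848, 47955, 63107).
A_1A_2 · (A_1A_3 × A_1A_4) = -820491.
Since -820491 ≠ 0, the four points are not coplanar.

No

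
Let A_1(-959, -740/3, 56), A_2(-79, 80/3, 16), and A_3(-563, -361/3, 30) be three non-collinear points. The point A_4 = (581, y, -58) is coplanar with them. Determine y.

250

Coplanarity requires A_1A_2 · (A_1A_3 × A_1A_4) = 0.
A_1A_2 = (880, 820/3, -40), A_1A_3 = (396, 379/3, -26); the triple product is linear in y with coefficient 7040 and constant term -1760000.
Setting it to zero: y = 250.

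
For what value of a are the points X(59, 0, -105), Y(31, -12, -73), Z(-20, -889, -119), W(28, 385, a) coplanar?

Normal to plane XYZ: n = (28616, -2920, 23944); plane equation n·P = -825776.
Requiring n·W = -825776: (23944)a + (-322952) = -825776.
So a = -21.

-21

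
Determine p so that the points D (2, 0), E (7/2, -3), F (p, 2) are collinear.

1

Collinearity: (F − D) must be parallel to (E − D) = (3/2, -3).
Cross-multiplying the components: (p − 2)·(-3) = (2)·(3/2).
Solving gives p = 1.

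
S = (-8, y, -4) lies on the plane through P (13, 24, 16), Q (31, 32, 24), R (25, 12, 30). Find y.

36

A normal to the plane is n = PQ × PR = (208, -156, -312).
S lies in the plane iff n · PS = 0.
This gives (-156)y + (5616) = 0, so y = 36.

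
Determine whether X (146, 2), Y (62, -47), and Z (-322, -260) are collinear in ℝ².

XY = (-84, -49), XZ = (-468, -262).
det[XY; XZ] = (-84)(-262) − (-49)(-468) = -924.
The determinant is nonzero, so they are not collinear.

No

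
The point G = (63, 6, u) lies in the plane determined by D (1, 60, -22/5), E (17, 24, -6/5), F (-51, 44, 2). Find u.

A normal to the plane is n = DE × DF = (-896/5, -1344/5, -2128).
G lies in the plane iff n · DG = 0.
This gives (-2128)u + (-29792/5) = 0, so u = -14/5.

-14/5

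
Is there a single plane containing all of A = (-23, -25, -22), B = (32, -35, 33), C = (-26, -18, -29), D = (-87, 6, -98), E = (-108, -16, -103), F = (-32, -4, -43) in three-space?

The plane through A, B, C has normal n = AB × AC = (-315, 220, 355) and equation n·P = -6065.
Checking the remaining points: n·D = -6065, n·E = -6065, n·F = -6065.
All equal -6065, so all 6 points lie in one plane.

Yes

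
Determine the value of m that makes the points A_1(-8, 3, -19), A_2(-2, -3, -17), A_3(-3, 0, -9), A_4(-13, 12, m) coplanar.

Normal to plane A_1A_2A_3: n = (-54, -50, 12); plane equation n·P = 54.
Requiring n·A_4 = 54: (12)m + (102) = 54.
So m = -4.

-4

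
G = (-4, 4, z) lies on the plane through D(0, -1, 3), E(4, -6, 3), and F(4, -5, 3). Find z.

3

A normal to the plane is n = DE × DF = (0, 0, 4).
G lies in the plane iff n · DG = 0.
This gives (4)z + (-12) = 0, so z = 3.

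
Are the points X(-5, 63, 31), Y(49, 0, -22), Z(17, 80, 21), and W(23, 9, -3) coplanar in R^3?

No

A normal to the plane through X, Y, Z is n = XY × XZ = (1531, -626, 2304).
The plane has equation n·P = 24331. For W: n·W = 22667.
22667 ≠ 24331, so W is off the plane.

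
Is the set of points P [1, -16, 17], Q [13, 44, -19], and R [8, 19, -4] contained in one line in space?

Yes

PQ = (12, 60, -36), PR = (7, 35, -21).
PQ × PR = (0, 0, 0).
The cross product vanishes, so the three points are collinear.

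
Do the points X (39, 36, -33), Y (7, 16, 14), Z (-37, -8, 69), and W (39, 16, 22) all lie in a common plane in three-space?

Yes

With X as base: XY = (-32, -20, 47), XZ = (-76, -44, 102), XW = (0, -20, 55).
XZ × XW = (-380, 4180, 1520).
XY · (XZ × XW) = 0.
The scalar triple product vanishes, so the four points are coplanar.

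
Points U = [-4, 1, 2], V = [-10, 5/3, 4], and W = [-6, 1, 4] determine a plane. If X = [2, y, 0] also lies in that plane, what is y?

1/3

The plane through U, V, W has equation (4/3)x + 8y + (4/3)z = 16/3.
Substituting X: (8)y + (8/3) = 16/3, so y = 1/3.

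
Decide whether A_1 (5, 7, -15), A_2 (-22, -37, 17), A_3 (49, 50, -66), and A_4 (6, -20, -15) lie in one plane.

The four points are coplanar iff the 3×3 determinant with rows A_1A_2, A_1A_3, A_1A_4 is zero.
Rows: (-27, -44, 32), (44, 43, -51), (1, -27, 0).
Expanding along the first row: (-27)(-1377) − (-44)(51) + (32)(-1231) = 31.
Nonzero ⇒ not coplanar.

No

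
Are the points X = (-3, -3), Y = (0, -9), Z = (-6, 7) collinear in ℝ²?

No

XY = (3, -6), XZ = (-3, 10).
Twice the signed area of △XYZ is (3)(10) − (-6)(-3) = 12.
The area is nonzero, so the three points are not collinear.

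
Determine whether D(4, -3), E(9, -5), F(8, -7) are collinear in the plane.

DE = (5, -2), DF = (4, -4).
If collinear, DF would be a scalar multiple of DE. But (5)·(-4) ≠ (-2)·(4) (difference -12), so they are not parallel; the points are not collinear.

No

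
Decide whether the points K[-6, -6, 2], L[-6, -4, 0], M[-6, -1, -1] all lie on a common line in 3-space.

KL = (0, 2, -2), KM = (0, 5, -3).
Comparing components 2 and 3: (2)(-3) − (-2)(5) = 4 ≠ 0, so KL and KM are not parallel and the points are not collinear.

No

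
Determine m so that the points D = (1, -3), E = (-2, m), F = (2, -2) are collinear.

-6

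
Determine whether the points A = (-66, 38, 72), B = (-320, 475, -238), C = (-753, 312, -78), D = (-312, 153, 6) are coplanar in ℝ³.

With A as base: AB = (-254, 437, -310), AC = (-687, 274, -150), AD = (-246, 115, -66).
AC × AD = (-834, -8442, -11601).
AB · (AC × AD) = 118992.
Since 118992 ≠ 0, the four points are not coplanar.

No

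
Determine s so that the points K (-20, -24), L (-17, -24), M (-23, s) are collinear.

Collinearity: (M − K) must be parallel to (L − K) = (3, 0).
Cross-multiplying the components: (s − (-24))·(3) = (-3)·(0).
Solving gives s = -24.

-24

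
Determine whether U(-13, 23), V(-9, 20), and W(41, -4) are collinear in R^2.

No

UV = (4, -3), UW = (54, -27).
Twice the signed area of △UVW is (4)(-27) − (-3)(54) = 54.
The area is nonzero, so the three points are not collinear.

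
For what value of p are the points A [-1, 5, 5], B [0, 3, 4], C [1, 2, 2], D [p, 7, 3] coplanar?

-1

Coplanarity ⇔ det[AB; AC; AD] = 0.
Expanding, this is linear in p: (3)p + (3) = 0.
So p = -1.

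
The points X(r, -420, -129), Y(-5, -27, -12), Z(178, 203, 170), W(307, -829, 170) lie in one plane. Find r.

-92

Coplanarity ⇔ det[XY; XZ; XW] = 0.
Expanding, this is linear in r: (-187824)r + (-17279808) = 0.
So r = -92.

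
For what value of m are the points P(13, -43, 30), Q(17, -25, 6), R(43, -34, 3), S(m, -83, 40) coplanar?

Normal to plane PQR: n = (-270, -612, -504); plane equation n·X = 7686.
Requiring n·S = 7686: (-270)m + (30636) = 7686.
So m = 85.

85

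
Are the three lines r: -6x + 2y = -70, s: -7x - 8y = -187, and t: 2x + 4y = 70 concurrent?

Lines aᵢx + bᵢy = cᵢ with pairwise distinct directions are concurrent exactly when det[aᵢ bᵢ cᵢ] = 0.
Here the determinant is -56.
Nonzero, so no common point exists.

No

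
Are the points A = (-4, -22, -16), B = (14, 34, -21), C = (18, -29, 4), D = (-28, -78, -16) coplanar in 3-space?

No

With A as base: AB = (18, 56, -5), AC = (22, -7, 20), AD = (-24, -56, 0).
AC × AD = (1120, -480, -1400).
AB · (AC × AD) = 280.
Since 280 ≠ 0, the four points are not coplanar.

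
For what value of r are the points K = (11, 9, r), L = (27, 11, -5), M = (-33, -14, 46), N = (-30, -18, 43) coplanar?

The points are coplanar iff KL · (KM × KN) = 0.
Expanding, this is linear in r: (-315)r + (2835) = 0.
So r = 9.

9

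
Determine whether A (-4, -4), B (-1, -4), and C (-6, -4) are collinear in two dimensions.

AB = (3, 0), AC = (-2, 0).
det[AB; AC] = (3)(0) − (0)(-2) = 0.
The determinant is zero, so the points are collinear.

Yes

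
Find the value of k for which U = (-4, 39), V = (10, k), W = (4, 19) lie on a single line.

4

Collinearity: (V − U) must be parallel to (W − U) = (8, -20).
Cross-multiplying the components: (k − 39)·(8) = (14)·(-20).
Solving gives k = 4.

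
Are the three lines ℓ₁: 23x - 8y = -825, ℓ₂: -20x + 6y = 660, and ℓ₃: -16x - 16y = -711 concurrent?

No

Intersecting ℓ₁ and ℓ₂: solving the 2×2 system gives (x, y) = (-15, 60).
Substitute into ℓ₃: (-16)(-15) + (-16)(60) = -720.
But ℓ₃ requires -711 ≠ -720, so the three lines have no common point.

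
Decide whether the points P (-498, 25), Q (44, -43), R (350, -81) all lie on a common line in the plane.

PQ = (542, -68), PR = (848, -106).
det[PQ; PR] = (542)(-106) − (-68)(848) = 212.
The determinant is nonzero, so they are not collinear.

No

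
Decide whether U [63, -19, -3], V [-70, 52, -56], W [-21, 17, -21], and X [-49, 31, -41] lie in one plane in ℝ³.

No

With U as base: UV = (-133, 71, -53), UW = (-84, 36, -18), UX = (-112, 50, -38).
UW × UX = (-468, -1176, -168).
UV · (UW × UX) = -12348.
Since -12348 ≠ 0, the four points are not coplanar.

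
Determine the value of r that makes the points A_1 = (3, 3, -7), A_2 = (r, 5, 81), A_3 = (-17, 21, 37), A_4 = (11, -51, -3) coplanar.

-31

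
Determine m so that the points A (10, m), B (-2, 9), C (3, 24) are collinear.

The three points are collinear iff det[AB; AC] = 0.
This determinant is linear in m: (5)m + (-225) = 0, so m = 45.

45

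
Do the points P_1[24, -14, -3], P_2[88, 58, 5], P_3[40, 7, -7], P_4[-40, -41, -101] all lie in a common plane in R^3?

The four points are coplanar iff the 3×3 determinant with rows P_1P_2, P_1P_3, P_1P_4 is zero.
Rows: (64, 72, 8), (16, 21, -4), (-64, -27, -98).
Expanding along the first row: (64)(-2166) − (72)(-1824) + (8)(912) = 0.
Zero determinant ⇒ coplanar.

Yes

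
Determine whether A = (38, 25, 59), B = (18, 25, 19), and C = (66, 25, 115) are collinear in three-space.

AB = (-20, 0, -40), AC = (28, 0, 56).
Each component of AC is -7/5 times the corresponding component of AB, so AC = -7/5·AB and the points are collinear.

Yes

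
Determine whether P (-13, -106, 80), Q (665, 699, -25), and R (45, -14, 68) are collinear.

No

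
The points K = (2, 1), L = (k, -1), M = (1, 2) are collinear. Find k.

4

Collinearity: (L − K) must be parallel to (M − K) = (-1, 1).
Cross-multiplying the components: (k − 2)·(1) = (-2)·(-1).
Solving gives k = 4.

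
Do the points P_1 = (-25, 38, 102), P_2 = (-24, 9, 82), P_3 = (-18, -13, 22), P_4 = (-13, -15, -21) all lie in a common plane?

No

The four points are coplanar iff the 3×3 determinant with rows P_1P_2, P_1P_3, P_1P_4 is zero.
Rows: (1, -29, -20), (7, -51, -80), (12, -53, -123).
Expanding along the first row: (1)(2033) − (-29)(99) + (-20)(241) = 84.
Nonzero ⇒ not coplanar.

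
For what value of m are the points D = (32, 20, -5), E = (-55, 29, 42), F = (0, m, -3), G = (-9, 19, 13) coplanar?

4

Coplanarity ⇔ det[DE; DF; DG] = 0.
Expanding, this is linear in m: (361)m + (-1444) = 0.
So m = 4.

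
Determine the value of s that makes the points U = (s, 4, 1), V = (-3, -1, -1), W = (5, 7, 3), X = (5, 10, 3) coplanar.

1

The points are coplanar iff UV · (UW × UX) = 0.
Expanding, this is linear in s: (12)s + (-12) = 0.
So s = 1.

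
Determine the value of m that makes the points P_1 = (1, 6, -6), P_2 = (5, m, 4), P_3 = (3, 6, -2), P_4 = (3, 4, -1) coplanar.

2

The points are coplanar iff P_1P_2 · (P_1P_3 × P_1P_4) = 0.
Expanding, this is linear in m: (-2)m + (4) = 0.
So m = 2.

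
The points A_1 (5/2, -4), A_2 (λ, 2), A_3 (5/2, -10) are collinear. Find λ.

5/2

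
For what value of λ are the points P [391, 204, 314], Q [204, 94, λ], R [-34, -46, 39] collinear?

193

Direction PR = (-425, -250, -275). From the x-coordinate of Q, the parameter along the line is τ = (204 − 391)/(-425) = 11/25.
Then λ = 314 + 11/25·(-275) = 193.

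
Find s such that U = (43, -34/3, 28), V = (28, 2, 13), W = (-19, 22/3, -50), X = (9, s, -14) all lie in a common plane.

2/3

Normal to plane UVW: n = (-760, -240, 1640/3); plane equation n·P = -43960/3.
Requiring n·X = -43960/3: (-240)s + (-43480/3) = -43960/3.
So s = 2/3.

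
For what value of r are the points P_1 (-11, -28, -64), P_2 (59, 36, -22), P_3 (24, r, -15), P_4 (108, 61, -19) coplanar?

Normal to plane P_1P_2P_4: n = (-858, 1848, -1386); plane equation n·P = 46398.
Requiring n·P_3 = 46398: (1848)r + (198) = 46398.
So r = 25.

25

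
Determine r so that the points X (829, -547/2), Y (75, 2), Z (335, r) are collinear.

Collinearity: (Z − X) must be parallel to (Y − X) = (-754, 551/2).
Cross-multiplying the components: (r − (-547/2))·(-754) = (-494)·(551/2).
Solving gives r = -93.

-93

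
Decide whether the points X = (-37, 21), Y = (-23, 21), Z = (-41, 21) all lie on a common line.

Yes

XY = (14, 0), XZ = (-4, 0).
Twice the signed area of △XYZ is (14)(0) − (0)(-4) = 0.
The triangle is degenerate (zero area), so the points are collinear.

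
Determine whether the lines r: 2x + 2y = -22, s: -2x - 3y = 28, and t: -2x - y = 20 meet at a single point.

No

Intersecting r and s: solving the 2×2 system gives (x, y) = (-5, -6).
Substitute into t: (-2)(-5) + (-1)(-6) = 16.
But t requires 20 ≠ 16, so the three lines have no common point.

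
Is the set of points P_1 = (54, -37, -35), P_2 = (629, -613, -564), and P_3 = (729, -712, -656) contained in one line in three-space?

P_1P_2 = (575, -576, -529), P_1P_3 = (675, -675, -621).
Comparing components 2 and 3: (-576)(-621) − (-529)(-675) = 621 ≠ 0, so P_1P_2 and P_1P_3 are not parallel and the points are not collinear.

No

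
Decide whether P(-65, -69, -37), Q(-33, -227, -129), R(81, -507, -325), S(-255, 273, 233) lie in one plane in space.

A normal to the plane through P, Q, R is n = PQ × PR = (5208, -4216, 9052).
The plane has equation n·X = -382540. For S: n·S = -369892.
-369892 ≠ -382540, so S is off the plane.

No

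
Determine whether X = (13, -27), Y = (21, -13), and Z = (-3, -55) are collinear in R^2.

XY = (8, 14), XZ = (-16, -28).
Twice the signed area of △XYZ is (8)(-28) − (14)(-16) = 0.
The triangle is degenerate (zero area), so the points are collinear.

Yes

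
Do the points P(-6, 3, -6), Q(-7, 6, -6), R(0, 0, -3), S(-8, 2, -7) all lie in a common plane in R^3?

No

A normal to the plane through P, Q, R is n = PQ × PR = (9, 3, -15).
The plane has equation n·X = 45. For S: n·S = 39.
39 ≠ 45, so S is off the plane.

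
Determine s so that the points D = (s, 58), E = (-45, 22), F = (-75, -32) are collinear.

-25

The three points are collinear iff det[DE; DF] = 0.
This determinant is linear in s: (54)s + (1350) = 0, so s = -25.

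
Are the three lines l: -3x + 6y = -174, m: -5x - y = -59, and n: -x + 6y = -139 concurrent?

No

Lines aᵢx + bᵢy = cᵢ with pairwise distinct directions are concurrent exactly when det[aᵢ bᵢ cᵢ] = 0.
Here the determinant is 99.
Nonzero, so no common point exists.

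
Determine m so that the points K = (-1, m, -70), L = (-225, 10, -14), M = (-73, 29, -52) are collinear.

38

Collinearity requires KL × KM = 0; each component is linear in m.
The x-component gives (38)m + (-1444) = 0, so m = 38.
The remaining components then also vanish.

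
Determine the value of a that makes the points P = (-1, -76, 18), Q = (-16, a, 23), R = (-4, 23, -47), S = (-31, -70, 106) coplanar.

-21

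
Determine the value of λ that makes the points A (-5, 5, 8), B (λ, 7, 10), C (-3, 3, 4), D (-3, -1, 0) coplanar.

-5

Normal to plane ACD: n = (-8, 8, -8); plane equation n·P = 16.
Requiring n·B = 16: (-8)λ + (-24) = 16.
So λ = -5.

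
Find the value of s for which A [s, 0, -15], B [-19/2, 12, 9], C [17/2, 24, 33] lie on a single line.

Direction BC = (18, 12, 24). From the y-coordinate of A, the parameter along the line is τ = (0 − 12)/12 = -1.
Then s = (-19/2) + (-1)·(18) = -55/2.

-55/2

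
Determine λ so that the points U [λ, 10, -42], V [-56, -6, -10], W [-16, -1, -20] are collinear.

Collinearity requires UV × UW = 0; each component is linear in λ.
The y-component gives (-10)λ + (720) = 0, so λ = 72.
The remaining components then also vanish.

72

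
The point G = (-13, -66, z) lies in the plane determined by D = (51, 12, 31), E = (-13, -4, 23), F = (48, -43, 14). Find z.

A normal to the plane is n = DE × DF = (-168, -1064, 3472).
G lies in the plane iff n · DG = 0.
This gives (3472)z + (-13888) = 0, so z = 4.

4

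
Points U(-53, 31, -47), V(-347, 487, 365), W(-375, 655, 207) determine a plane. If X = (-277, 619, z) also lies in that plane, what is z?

-114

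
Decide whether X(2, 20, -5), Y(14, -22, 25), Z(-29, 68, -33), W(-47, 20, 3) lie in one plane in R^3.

No

The four points are coplanar iff the 3×3 determinant with rows XY, XZ, XW is zero.
Rows: (12, -42, 30), (-31, 48, -28), (-49, 0, 8).
Expanding along the first row: (12)(384) − (-42)(-1620) + (30)(2352) = 7128.
Nonzero ⇒ not coplanar.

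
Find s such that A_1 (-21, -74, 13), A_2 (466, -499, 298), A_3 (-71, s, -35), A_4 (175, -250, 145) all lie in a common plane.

Coplanarity ⇔ det[A_1A_2; A_1A_3; A_1A_4] = 0.
Expanding, this is linear in s: (8424)s + (210600) = 0.
So s = -25.

-25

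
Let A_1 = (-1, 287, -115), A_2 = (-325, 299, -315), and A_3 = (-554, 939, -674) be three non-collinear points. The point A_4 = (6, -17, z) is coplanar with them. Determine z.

-6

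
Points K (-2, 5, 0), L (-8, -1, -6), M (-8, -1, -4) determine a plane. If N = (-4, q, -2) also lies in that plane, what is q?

3

A normal to the plane is n = KL × KM = (-12, 12, 0).
N lies in the plane iff n · KN = 0.
This gives (12)q + (-36) = 0, so q = 3.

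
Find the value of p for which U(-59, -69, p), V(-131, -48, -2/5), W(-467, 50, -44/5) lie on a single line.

7/5

Direction VW = (-336, 98, -42/5). From the x-coordinate of U, the parameter along the line is τ = (-59 − (-131))/(-336) = -3/14.
Then p = (-2/5) + (-3/14)·(-42/5) = 7/5.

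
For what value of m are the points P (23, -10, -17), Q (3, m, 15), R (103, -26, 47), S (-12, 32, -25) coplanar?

The points are coplanar iff PQ · (PR × PS) = 0.
Expanding, this is linear in m: (-1600)m + (124800) = 0.
So m = 78.

78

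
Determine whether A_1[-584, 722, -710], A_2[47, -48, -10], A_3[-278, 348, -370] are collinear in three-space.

A_1A_2 = (631, -770, 700), A_1A_3 = (306, -374, 340).
Comparing components 3 and 1: (700)(306) − (631)(340) = -340 ≠ 0, so A_1A_2 and A_1A_3 are not parallel and the points are not collinear.

No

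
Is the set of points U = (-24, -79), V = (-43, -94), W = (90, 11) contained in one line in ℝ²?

Yes

UV = (-19, -15), UW = (114, 90).
Twice the signed area of △UVW is (-19)(90) − (-15)(114) = 0.
The triangle is degenerate (zero area), so the points are collinear.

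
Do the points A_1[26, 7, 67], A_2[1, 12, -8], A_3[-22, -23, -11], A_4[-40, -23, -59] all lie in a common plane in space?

Yes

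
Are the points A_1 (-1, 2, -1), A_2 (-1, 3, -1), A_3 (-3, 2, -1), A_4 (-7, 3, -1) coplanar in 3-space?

A normal to the plane through A_1, A_2, A_3 is n = A_1A_2 × A_1A_3 = (0, 0, 2).
The plane has equation n·P = -2. For A_4: n·A_4 = -2.
Equal, so A_4 lies in the plane and all four are coplanar.

Yes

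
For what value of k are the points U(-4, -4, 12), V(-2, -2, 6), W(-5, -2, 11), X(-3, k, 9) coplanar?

-3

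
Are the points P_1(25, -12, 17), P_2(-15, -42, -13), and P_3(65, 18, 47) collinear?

Yes

P_1P_2 = (-40, -30, -30), P_1P_3 = (40, 30, 30).
P_1P_2 × P_1P_3 = (0, 0, 0).
The cross product vanishes, so the three points are collinear.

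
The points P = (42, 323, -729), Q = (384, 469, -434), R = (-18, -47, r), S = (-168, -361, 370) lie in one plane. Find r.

-39

The points are coplanar iff PQ · (PR × PS) = 0.
Expanding, this is linear in r: (203268)r + (7927452) = 0.
So r = -39.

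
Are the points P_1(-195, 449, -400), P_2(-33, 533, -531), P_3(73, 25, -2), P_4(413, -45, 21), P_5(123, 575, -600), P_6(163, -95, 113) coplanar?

The plane through P_1, P_2, P_3 has normal n = P_1P_2 × P_1P_3 = (-22112, -99584, -91200) and equation n·P = -3921376.
Checking the remaining points: n·P_4 = -6566176, n·P_5 = -5260576, n·P_6 = -4449376.
Since n·P_4 = -6566176 ≠ -3921376, P_4 is off the plane and the points are not all coplanar.

No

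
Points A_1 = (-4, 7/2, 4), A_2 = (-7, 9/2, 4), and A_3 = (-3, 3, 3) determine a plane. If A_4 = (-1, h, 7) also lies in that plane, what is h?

A normal to the plane is n = A_1A_2 × A_1A_3 = (-1, -3, 1/2).
A_4 lies in the plane iff n · A_1A_4 = 0.
This gives (-3)h + (9) = 0, so h = 3.

3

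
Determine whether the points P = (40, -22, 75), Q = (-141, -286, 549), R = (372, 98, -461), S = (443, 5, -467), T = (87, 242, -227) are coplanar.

Yes

The plane through P, Q, R has normal n = PQ × PR = (84624, 60352, 65928) and equation n·X = 7001816.
Checking the remaining points: n·S = 7001816, n·T = 7001816.
All equal 7001816, so all 5 points lie in one plane.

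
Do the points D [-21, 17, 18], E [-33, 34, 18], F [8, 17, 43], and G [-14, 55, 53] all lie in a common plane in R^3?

No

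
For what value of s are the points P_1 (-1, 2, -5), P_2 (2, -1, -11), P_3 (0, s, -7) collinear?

Direction P_1P_2 = (3, -3, -6). From the x-coordinate of P_3, the parameter along the line is τ = (0 − (-1))/3 = 1/3.
Then s = 2 + 1/3·(-3) = 1.

1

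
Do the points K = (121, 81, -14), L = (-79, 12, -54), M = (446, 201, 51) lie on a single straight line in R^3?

No

KL = (-200, -69, -40), KM = (325, 120, 65).
KL × KM = (315, 0, -1575).
The cross product is nonzero, so the points do not lie on one line.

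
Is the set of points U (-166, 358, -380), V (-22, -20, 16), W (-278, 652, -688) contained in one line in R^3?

Yes

UV = (144, -378, 396), UW = (-112, 294, -308).
Each component of UW is -7/9 times the corresponding component of UV, so UW = -7/9·UV and the points are collinear.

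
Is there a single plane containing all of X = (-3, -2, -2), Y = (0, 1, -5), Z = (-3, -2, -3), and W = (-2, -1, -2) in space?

The four points are coplanar iff the 3×3 determinant with rows XY, XZ, XW is zero.
Rows: (3, 3, -3), (0, 0, -1), (1, 1, 0).
Expanding along the first row: (3)(1) − (3)(1) + (-3)(0) = 0.
Zero determinant ⇒ coplanar.

Yes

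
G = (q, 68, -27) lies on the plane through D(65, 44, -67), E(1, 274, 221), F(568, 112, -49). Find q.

-19

Coplanarity requires DE · (DF × DG) = 0.
DE = (-64, 230, 288), DF = (503, 68, 18); the triple product is linear in q with coefficient -15444 and constant term -293436.
Setting it to zero: q = -19.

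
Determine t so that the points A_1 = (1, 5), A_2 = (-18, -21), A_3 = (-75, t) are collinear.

-99

Collinearity: (A_3 − A_1) must be parallel to (A_2 − A_1) = (-19, -26).
Cross-multiplying the components: (t − 5)·(-19) = (-76)·(-26).
Solving gives t = -99.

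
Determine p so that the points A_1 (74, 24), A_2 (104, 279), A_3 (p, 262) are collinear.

102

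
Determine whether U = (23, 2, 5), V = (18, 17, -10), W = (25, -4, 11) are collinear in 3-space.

Yes

UV = (-5, 15, -15), UW = (2, -6, 6).
Each component of UW is -2/5 times the corresponding component of UV, so UW = -2/5·UV and the points are collinear.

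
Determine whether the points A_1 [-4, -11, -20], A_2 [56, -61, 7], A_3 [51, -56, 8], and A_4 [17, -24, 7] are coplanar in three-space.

The four points are coplanar iff the 3×3 determinant with rows A_1A_2, A_1A_3, A_1A_4 is zero.
Rows: (60, -50, 27), (55, -45, 28), (21, -13, 27).
Expanding along the first row: (60)(-851) − (-50)(897) + (27)(230) = 0.
Zero determinant ⇒ coplanar.

Yes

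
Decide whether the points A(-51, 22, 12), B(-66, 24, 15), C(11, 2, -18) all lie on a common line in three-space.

AB = (-15, 2, 3), AC = (62, -20, -30).
AB × AC = (0, -264, 176).
The cross product is nonzero, so the points do not lie on one line.

No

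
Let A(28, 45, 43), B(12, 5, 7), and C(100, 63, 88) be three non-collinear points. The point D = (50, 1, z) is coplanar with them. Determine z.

The plane through A, B, C has equation −1152x − 1872y + 2592z = -5040.
Substituting D: (2592)z + (-59472) = -5040, so z = 21.

21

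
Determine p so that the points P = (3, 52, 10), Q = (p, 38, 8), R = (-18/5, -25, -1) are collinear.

9/5

Collinearity requires PQ × PR = 0; each component is linear in p.
The y-component gives (11)p + (-99/5) = 0, so p = 9/5.
The remaining components then also vanish.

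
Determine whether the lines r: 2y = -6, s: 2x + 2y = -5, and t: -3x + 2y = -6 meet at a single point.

No

Intersecting r and s: solving the 2×2 system gives (x, y) = (1/2, -3).
Substitute into t: (-3)(1/2) + (2)(-3) = -15/2.
But t requires -6 ≠ -15/2, so the three lines have no common point.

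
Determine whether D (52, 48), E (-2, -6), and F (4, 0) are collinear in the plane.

DE = (-54, -54), DF = (-48, -48).
det[DE; DF] = (-54)(-48) − (-54)(-48) = 0.
The determinant is zero, so the points are collinear.

Yes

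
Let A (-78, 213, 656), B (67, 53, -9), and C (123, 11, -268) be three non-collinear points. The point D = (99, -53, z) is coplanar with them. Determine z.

A normal to the plane is n = AB × AC = (13510, 315, 2870).
D lies in the plane iff n · AD = 0.
This gives (2870)z + (424760) = 0, so z = -148.

-148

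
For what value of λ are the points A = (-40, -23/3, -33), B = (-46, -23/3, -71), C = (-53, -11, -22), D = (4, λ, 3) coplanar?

1

Normal to plane ABC: n = (-380/3, 560, 20); plane equation n·P = 340/3.
Requiring n·D = 340/3: (560)λ + (-1340/3) = 340/3.
So λ = 1.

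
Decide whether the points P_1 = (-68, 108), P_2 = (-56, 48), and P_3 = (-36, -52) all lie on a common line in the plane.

Yes

P_1P_2 = (12, -60), P_1P_3 = (32, -160).
Twice the signed area of △P_1P_2P_3 is (12)(-160) − (-60)(32) = 0.
The triangle is degenerate (zero area), so the points are collinear.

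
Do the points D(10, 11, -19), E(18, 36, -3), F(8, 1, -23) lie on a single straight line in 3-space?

No

DE = (8, 25, 16), DF = (-2, -10, -4).
DE × DF = (60, 0, -30).
The cross product is nonzero, so the points do not lie on one line.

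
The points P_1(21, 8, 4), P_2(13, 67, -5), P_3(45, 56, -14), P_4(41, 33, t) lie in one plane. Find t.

-8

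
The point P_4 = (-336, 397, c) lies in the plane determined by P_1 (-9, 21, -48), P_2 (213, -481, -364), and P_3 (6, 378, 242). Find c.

128

Coplanarity requires P_1P_2 · (P_1P_3 × P_1P_4) = 0.
P_1P_2 = (222, -502, -316), P_1P_3 = (15, 357, 290); the triple product is linear in c with coefficient 86784 and constant term -11108352.
Setting it to zero: c = 128.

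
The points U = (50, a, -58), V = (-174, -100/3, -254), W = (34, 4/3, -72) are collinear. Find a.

4

Direction VW = (208, 104/3, 182). From the x-coordinate of U, the parameter along the line is τ = (50 − (-174))/208 = 14/13.
Then a = (-100/3) + 14/13·(104/3) = 4.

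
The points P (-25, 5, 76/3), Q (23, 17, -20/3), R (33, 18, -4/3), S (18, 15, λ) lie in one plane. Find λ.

The points are coplanar iff PQ · (PR × PS) = 0.
Expanding, this is linear in λ: (-72)λ + (192) = 0.
So λ = 8/3.

8/3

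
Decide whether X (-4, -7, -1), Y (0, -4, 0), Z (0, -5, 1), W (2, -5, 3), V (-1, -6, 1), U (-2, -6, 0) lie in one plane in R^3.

Yes

The plane through X, Y, Z has normal n = XY × XZ = (4, -4, -4) and equation n·P = 16.
Checking the remaining points: n·W = 16, n·V = 16, n·U = 16.
All equal 16, so all 6 points lie in one plane.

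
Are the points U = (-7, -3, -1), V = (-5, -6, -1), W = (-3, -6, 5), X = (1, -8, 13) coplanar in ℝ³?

Yes

A normal to the plane through U, V, W is n = UV × UW = (-18, -12, 6).
The plane has equation n·P = 156. For X: n·X = 156.
Equal, so X lies in the plane and all four are coplanar.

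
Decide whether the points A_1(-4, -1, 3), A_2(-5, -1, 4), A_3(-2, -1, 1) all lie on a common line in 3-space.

Yes

A_1A_2 = (-1, 0, 1), A_1A_3 = (2, 0, -2).
Each component of A_1A_3 is -2 times the corresponding component of A_1A_2, so A_1A_3 = -2·A_1A_2 and the points are collinear.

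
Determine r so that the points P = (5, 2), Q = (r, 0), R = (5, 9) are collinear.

5

The three points are collinear iff det[PQ; PR] = 0.
This determinant is linear in r: (7)r + (-35) = 0, so r = 5.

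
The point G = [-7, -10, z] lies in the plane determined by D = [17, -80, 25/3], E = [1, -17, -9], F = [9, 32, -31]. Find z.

The plane through D, E, F has equation −(1610/3)x − (1472/3)y − 1288z = 58190/3.
Substituting G: (-1288)z + (25990/3) = 58190/3, so z = -25/3.

-25/3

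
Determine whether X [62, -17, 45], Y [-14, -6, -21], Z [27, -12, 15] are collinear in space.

XY = (-76, 11, -66), XZ = (-35, 5, -30).
Comparing components 3 and 1: (-66)(-35) − (-76)(-30) = 30 ≠ 0, so XY and XZ are not parallel and the points are not collinear.

No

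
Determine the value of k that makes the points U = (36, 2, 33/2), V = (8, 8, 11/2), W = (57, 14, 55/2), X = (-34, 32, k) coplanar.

-17/2

Coplanarity ⇔ det[UV; UW; UX] = 0.
Expanding, this is linear in k: (-462)k + (-3927) = 0.
So k = -17/2.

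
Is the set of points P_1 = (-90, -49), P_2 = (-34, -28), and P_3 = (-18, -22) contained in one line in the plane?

Yes

P_1P_2 = (56, 21), P_1P_3 = (72, 27).
Twice the signed area of △P_1P_2P_3 is (56)(27) − (21)(72) = 0.
The triangle is degenerate (zero area), so the points are collinear.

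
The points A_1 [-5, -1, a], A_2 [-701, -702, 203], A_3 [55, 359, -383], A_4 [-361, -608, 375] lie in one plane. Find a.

-23

Coplanarity ⇔ det[A_1A_2; A_1A_3; A_1A_4] = 0.
Expanding, this is linear in a: (289676)a + (6662548) = 0.
So a = -23.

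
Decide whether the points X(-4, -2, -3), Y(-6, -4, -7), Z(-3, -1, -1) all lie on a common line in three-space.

XY = (-2, -2, -4), XZ = (1, 1, 2).
XY × XZ = (0, 0, 0).
The cross product vanishes, so the three points are collinear.

Yes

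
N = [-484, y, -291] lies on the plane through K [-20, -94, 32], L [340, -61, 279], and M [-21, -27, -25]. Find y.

-131

Coplanarity requires KL · (KM × KN) = 0.
KL = (360, 33, 247), KM = (-1, 67, -57); the triple product is linear in y with coefficient 20273 and constant term 2655763.
Setting it to zero: y = -131.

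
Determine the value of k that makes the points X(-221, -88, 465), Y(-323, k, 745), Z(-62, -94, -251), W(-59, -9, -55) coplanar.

-157

Normal to plane XZW: n = (59684, -33312, 13533); plane equation n·P = -3965863.
Requiring n·Y = -3965863: (-33312)k + (-9195847) = -3965863.
So k = -157.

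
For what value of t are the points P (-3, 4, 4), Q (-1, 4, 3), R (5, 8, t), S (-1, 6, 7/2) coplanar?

1

Normal to plane PQS: n = (2, -1, 4); plane equation n·X = 6.
Requiring n·R = 6: (4)t + (2) = 6.
So t = 1.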